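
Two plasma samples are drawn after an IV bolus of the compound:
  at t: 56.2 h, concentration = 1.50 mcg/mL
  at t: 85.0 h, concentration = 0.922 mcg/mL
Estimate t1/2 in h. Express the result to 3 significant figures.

41.0 h

k = ln(C₁/C₂) / (t₂ − t₁) = ln(1.50/0.922) / (85.0 − 56.2)
  = 0.4867 / 28.80 = 0.01690 h⁻¹
t½ = ln2 / k = 0.693147 / 0.01690 = 41.01 h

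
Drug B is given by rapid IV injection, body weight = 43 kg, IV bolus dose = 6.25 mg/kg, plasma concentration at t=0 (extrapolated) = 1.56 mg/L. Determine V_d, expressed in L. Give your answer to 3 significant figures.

Dose = 6.25 × 43 = 268.8 mg
Vd = Dose / C₀ = 268.8 / 1.56 = 172.3 L

172 L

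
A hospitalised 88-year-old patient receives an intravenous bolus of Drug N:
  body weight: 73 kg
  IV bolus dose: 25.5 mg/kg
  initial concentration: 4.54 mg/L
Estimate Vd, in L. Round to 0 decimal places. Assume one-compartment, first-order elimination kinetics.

Dose = 25.5 × 73 = 1862 mg
Vd = Dose / C₀ = 1862 / 4.54 = 410.1 L

410 L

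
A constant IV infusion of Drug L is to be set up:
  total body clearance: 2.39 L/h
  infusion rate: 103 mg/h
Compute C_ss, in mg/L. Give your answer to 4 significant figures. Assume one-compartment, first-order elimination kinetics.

At steady state Css = R₀ / CL = 103 / 2.390 = 43.10 mg/L

43.10 mg/L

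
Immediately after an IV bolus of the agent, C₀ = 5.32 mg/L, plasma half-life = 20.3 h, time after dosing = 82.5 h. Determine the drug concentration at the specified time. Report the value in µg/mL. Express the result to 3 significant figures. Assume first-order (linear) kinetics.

k = ln2 / t½ = 0.693147 / 20.3 = 0.03415 h⁻¹
C = C₀ · e^(−k·t) = 5.320 × e^(−0.03415 × 82.5)
  = 5.320 × 0.05976 = 0.3179 mg/L
(0.3179 mg/L = 0.3179 µg/mL)

0.318 µg/mL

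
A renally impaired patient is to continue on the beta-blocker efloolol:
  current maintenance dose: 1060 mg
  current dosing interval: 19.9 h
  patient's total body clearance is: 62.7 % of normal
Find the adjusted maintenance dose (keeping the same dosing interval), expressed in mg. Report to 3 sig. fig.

To keep the same average steady-state level, dosing rate must scale with clearance.
CL ratio = 62.7 / 100 = 0.6270
New dose (same interval) = 1060 × 0.6270 = 664.6 mg

665 mg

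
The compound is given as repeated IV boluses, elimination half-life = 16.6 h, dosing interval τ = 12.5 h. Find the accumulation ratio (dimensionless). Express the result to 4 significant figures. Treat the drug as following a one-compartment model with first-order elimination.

2.459

k = ln2 / t½ = 0.693147 / 16.6 = 0.04176 h⁻¹
e^(−kτ) = e^(−0.04176 × 12.5) = 0.5933
Accumulation ratio R = 1 / (1 − e^(−kτ)) = 1 / (1 − 0.5933) = 2.459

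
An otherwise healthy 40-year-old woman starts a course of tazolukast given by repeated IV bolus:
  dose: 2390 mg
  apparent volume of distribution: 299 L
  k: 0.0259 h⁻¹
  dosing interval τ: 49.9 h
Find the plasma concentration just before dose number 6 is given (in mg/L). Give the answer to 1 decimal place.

3.0 mg/L

C₀ per dose = Dose / Vd = 2390 / 299 = 7.993 mg/L
Fraction remaining after one interval: r = e^(−kτ) = e^(−0.02590 × 49.9) = 0.2746
Before dose 6, 5 doses have been given (aged 1τ, 2τ, 3τ, 4τ, 5τ).
C_trough = C₀ × (r + r² + … + r^5) = C₀ × r(1−r^5)/(1−r)
        = 7.993 × 0.2746 × (1 − 0.001561) / (1 − 0.2746) = 3.021 mg/L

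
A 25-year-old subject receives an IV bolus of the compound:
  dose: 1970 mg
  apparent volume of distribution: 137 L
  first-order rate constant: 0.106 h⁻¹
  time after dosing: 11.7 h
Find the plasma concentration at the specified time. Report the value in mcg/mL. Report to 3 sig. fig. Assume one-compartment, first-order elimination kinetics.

4.16 mcg/mL

C₀ = Dose / Vd = 1970 / 137 = 14.38 mg/L
C = C₀ · e^(−k·t) = 14.38 × e^(−0.1060 × 11.7)
  = 14.38 × 0.2893 = 4.160 mg/L
(4.160 mg/L = 4.160 mcg/mL)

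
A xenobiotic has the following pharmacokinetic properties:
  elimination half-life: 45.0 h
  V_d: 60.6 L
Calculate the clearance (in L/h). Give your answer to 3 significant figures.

0.933 L/h

k = ln2 / t½ = 0.693147 / 45.0 = 0.01540 h⁻¹
CL = k × Vd = 0.01540 × 60.6 = 0.9332 L/h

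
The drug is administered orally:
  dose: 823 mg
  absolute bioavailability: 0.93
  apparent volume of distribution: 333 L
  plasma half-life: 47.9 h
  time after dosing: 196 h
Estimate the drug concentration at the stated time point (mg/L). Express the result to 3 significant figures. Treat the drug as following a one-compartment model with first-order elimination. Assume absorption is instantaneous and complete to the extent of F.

0.135 mg/L

Amount reaching circulation = F × Dose = 0.93 × 823.0 = 765.4 mg
C₀ = F·Dose / Vd = 765.4 / 333 = 2.298 mg/L
k = ln2 / t½ = 0.693147 / 47.9 = 0.01447 h⁻¹
C = C₀ · e^(−k·t) = 2.298 × e^(−0.01447 × 196)
  = 2.298 × 0.05865 = 0.1348 mg/L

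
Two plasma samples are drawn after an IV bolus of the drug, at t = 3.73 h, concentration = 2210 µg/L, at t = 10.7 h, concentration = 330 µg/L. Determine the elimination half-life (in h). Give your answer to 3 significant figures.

k = ln(C₁/C₂) / (t₂ − t₁) = ln(2210/330) / (10.7 − 3.73)
  = 1.902 / 6.970 = 0.2729 h⁻¹
t½ = ln2 / k = 0.693147 / 0.2729 = 2.540 h

2.54 h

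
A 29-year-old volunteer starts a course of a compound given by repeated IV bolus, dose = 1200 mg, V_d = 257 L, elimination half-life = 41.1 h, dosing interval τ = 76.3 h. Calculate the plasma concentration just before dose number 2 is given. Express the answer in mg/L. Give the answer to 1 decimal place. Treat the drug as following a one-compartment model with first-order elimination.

1.3 mg/L

C₀ per dose = Dose / Vd = 1200 / 257 = 4.669 mg/L
k = ln2 / t½ = 0.693147 / 41.1 = 0.01686 h⁻¹
Fraction remaining after one interval: r = e^(−kτ) = e^(−0.01686 × 76.3) = 0.2763
Before dose 2, 1 dose has been given (aged 1τ).
C_trough = C₀ × r = 4.669 × 0.2763 = 1.290 mg/L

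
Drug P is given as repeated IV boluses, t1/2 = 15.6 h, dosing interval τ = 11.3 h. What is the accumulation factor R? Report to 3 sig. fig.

2.53

k = ln2 / t½ = 0.693147 / 15.6 = 0.04443 h⁻¹
e^(−kτ) = e^(−0.04443 × 11.3) = 0.6053
Accumulation ratio R = 1 / (1 − e^(−kτ)) = 1 / (1 − 0.6053) = 2.534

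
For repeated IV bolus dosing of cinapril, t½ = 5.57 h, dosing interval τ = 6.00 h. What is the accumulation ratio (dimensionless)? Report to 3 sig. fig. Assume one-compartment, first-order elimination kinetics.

1.90

k = ln2 / t½ = 0.693147 / 5.57 = 0.1244 h⁻¹
e^(−kτ) = e^(−0.1244 × 6.00) = 0.4741
Accumulation ratio R = 1 / (1 − e^(−kτ)) = 1 / (1 − 0.4741) = 1.902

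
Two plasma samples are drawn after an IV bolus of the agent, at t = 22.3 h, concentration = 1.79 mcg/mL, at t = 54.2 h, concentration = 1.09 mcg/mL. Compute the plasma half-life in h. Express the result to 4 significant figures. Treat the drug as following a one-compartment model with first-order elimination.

k = ln(C₁/C₂) / (t₂ − t₁) = ln(1.79/1.09) / (54.2 − 22.3)
  = 0.4960 / 31.90 = 0.01555 h⁻¹
t½ = ln2 / k = 0.693147 / 0.01555 = 44.58 h

44.58 h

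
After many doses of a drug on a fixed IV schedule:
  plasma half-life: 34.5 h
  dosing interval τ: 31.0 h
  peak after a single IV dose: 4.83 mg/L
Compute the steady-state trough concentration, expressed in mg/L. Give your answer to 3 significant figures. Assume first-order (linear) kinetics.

k = ln2 / t½ = 0.693147 / 34.5 = 0.02009 h⁻¹
e^(−kτ) = e^(−0.02009 × 31.0) = 0.5364
Accumulation ratio R = 1 / (1 − e^(−kτ)) = 1 / (1 − 0.5364) = 2.157
Steady-state trough = C₀ × R × e^(−kτ) = 4.83 × 2.157 × 0.5364 = 5.588 mg/L

5.59 mg/L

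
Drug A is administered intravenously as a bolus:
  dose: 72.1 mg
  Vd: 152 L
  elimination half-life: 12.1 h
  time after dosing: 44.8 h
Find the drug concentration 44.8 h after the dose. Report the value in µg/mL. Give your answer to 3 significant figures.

C₀ = Dose / Vd = 72.10 / 152 = 0.4743 mg/L
k = ln2 / t½ = 0.693147 / 12.1 = 0.05728 h⁻¹
C = C₀ · e^(−k·t) = 0.4743 × e^(−0.05728 × 44.8)
  = 0.4743 × 0.07683 = 0.03644 mg/L
(0.03644 mg/L = 0.03644 µg/mL)

0.0364 µg/mL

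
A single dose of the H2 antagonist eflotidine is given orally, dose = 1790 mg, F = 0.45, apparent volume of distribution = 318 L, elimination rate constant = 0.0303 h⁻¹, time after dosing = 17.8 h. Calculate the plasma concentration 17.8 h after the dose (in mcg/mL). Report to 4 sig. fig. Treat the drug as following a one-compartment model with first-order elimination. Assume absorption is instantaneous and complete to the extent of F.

1.477 mcg/mL

Amount reaching circulation = F × Dose = 0.45 × 1790 = 805.5 mg
C₀ = F·Dose / Vd = 805.5 / 318 = 2.533 mg/L
C = C₀ · e^(−k·t) = 2.533 × e^(−0.03030 × 17.8)
  = 2.533 × 0.5831 = 1.477 mg/L
(1.477 mg/L = 1.477 mcg/mL)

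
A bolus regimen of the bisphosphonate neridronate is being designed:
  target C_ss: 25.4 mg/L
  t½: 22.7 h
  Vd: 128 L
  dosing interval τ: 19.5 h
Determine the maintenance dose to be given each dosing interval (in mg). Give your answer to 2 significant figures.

k = ln2 / t½ = 0.693147 / 22.7 = 0.03054 h⁻¹
CL = k × Vd = 0.03054 × 128 = 3.909 L/h
At steady state, Dose/τ = Css × CL.
Dose = Css × CL × τ = 25.4 × 3.909 × 19.5 = 1936 mg

1900 mg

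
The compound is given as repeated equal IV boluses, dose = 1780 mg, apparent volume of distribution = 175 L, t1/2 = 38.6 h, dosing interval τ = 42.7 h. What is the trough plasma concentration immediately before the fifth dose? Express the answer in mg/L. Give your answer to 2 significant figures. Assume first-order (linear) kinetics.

8.4 mg/L

C₀ per dose = Dose / Vd = 1780 / 175 = 10.17 mg/L
k = ln2 / t½ = 0.693147 / 38.6 = 0.01796 h⁻¹
Fraction remaining after one interval: r = e^(−kτ) = e^(−0.01796 × 42.7) = 0.4645
Before dose 5, 4 doses have been given (aged 1τ, 2τ, 3τ, 4τ).
C_trough = C₀ × (r + r² + … + r^4) = C₀ × r(1−r^4)/(1−r)
        = 10.17 × 0.4645 × (1 − 0.04655) / (1 − 0.4645) = 8.411 mg/L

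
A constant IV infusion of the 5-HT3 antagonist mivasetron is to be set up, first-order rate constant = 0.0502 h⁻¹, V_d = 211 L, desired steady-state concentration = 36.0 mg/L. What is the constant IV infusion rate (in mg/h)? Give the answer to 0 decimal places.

CL = k × Vd = 0.05020 × 211 = 10.59 L/h
At steady state, infusion rate R₀ = Css × CL = 36.0 × 10.59 = 381.2 mg/h

381 mg/h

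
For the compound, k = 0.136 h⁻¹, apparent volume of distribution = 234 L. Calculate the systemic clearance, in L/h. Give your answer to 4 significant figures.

CL = k × Vd = 0.136 × 234 = 31.82 L/h

31.82 L/h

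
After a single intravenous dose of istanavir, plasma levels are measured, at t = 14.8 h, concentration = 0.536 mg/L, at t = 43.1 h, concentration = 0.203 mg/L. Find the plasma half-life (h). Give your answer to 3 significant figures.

k = ln(C₁/C₂) / (t₂ − t₁) = ln(0.536/0.203) / (43.1 − 14.8)
  = 0.9709 / 28.30 = 0.03431 h⁻¹
t½ = ln2 / k = 0.693147 / 0.03431 = 20.20 h

20.2 h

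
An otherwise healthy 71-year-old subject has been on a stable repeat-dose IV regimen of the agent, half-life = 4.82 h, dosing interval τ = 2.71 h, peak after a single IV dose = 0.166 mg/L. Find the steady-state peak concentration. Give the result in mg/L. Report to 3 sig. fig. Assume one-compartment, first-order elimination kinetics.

0.514 mg/L

k = ln2 / t½ = 0.693147 / 4.82 = 0.1438 h⁻¹
e^(−kτ) = e^(−0.1438 × 2.71) = 0.6773
Accumulation ratio R = 1 / (1 − e^(−kτ)) = 1 / (1 − 0.6773) = 3.099
Steady-state peak = C₀ × R = 0.166 × 3.099 = 0.5144 mg/L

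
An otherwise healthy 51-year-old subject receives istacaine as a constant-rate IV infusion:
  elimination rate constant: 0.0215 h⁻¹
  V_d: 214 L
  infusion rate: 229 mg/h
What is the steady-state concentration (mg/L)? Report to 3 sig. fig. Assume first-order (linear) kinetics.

49.8 mg/L

CL = k × Vd = 0.02150 × 214 = 4.601 L/h
At steady state Css = R₀ / CL = 229 / 4.601 = 49.77 mg/L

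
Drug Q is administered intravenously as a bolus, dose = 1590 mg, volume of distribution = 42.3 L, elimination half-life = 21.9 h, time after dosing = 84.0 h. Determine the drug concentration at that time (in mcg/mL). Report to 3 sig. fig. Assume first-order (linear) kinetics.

C₀ = Dose / Vd = 1590 / 42.3 = 37.59 mg/L
k = ln2 / t½ = 0.693147 / 21.9 = 0.03165 h⁻¹
C = C₀ · e^(−k·t) = 37.59 × e^(−0.03165 × 84.0)
  = 37.59 × 0.07005 = 2.633 mg/L
(2.633 mg/L = 2.633 mcg/mL)

2.63 mcg/mL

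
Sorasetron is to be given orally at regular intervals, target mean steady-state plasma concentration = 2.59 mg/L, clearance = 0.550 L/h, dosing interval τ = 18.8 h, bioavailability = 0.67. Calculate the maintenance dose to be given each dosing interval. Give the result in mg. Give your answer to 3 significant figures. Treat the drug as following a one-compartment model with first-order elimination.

40.0 mg

At steady state, F × (Dose/τ) = Css × CL.
Dose = Css × CL × τ / F = 2.59 × 0.5500 × 18.8 / 0.67 = 39.97 mg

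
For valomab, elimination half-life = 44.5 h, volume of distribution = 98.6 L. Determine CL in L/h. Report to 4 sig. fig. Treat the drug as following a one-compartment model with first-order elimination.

k = ln2 / t½ = 0.693147 / 44.5 = 0.01558 h⁻¹
CL = k × Vd = 0.01558 × 98.6 = 1.536 L/h

1.536 L/h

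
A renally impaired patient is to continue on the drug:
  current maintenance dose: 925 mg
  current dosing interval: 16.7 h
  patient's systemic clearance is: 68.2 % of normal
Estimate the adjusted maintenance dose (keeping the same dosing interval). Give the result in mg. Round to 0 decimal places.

631 mg

To keep the same average steady-state level, dosing rate must scale with clearance.
CL ratio = 68.2 / 100 = 0.6820
New dose (same interval) = 925 × 0.6820 = 630.9 mg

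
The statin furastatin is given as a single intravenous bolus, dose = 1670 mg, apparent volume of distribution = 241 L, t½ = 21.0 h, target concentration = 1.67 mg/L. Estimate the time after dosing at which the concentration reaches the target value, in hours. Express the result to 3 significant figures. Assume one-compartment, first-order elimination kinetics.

C₀ = Dose / Vd = 1670 / 241 = 6.929 mg/L
k = ln2 / t½ = 0.693147 / 21.0 = 0.03301 h⁻¹
t = ln(C₀ / C) / k = ln(6.929 / 1.67) / 0.03301
  = ln(4.149) / 0.03301 = 1.423 / 0.03301 = 43.11 h

43.1 h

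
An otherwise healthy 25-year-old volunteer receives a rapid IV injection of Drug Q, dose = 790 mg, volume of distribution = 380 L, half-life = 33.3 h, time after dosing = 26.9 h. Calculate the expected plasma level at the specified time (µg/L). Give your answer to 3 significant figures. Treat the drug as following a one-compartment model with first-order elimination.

1190 µg/L

C₀ = Dose / Vd = 790.0 / 380 = 2.079 mg/L
k = ln2 / t½ = 0.693147 / 33.3 = 0.02082 h⁻¹
C = C₀ · e^(−k·t) = 2.079 × e^(−0.02082 × 26.9)
  = 2.079 × 0.5712 = 1.188 mg/L
Convert: 1.188 mg/L × 1000 = 1188 µg/L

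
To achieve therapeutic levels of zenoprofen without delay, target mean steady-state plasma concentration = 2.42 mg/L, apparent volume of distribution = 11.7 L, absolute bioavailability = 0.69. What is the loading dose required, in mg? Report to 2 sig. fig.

LD = Css × Vd / F = 2.42 × 11.7 / 0.69 = 41.03 mg

41 mg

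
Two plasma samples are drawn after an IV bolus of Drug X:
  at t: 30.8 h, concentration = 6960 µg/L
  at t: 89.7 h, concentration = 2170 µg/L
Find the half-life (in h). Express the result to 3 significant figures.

35.0 h

k = ln(C₁/C₂) / (t₂ − t₁) = ln(6960/2170) / (89.7 − 30.8)
  = 1.165 / 58.90 = 0.01978 h⁻¹
t½ = ln2 / k = 0.693147 / 0.01978 = 35.04 h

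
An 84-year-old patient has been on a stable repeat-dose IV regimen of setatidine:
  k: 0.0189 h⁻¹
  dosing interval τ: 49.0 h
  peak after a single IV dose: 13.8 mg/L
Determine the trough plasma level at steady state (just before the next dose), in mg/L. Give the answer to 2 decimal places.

9.05 mg/L

e^(−kτ) = e^(−0.01890 × 49.0) = 0.3961
Accumulation ratio R = 1 / (1 − e^(−kτ)) = 1 / (1 − 0.3961) = 1.656
Steady-state trough = C₀ × R × e^(−kτ) = 13.8 × 1.656 × 0.3961 = 9.052 mg/L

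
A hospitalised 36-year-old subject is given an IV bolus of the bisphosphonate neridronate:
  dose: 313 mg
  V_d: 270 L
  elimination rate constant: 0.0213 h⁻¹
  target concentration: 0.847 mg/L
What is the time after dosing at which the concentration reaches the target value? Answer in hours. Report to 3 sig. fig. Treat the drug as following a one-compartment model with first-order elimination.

C₀ = Dose / Vd = 313.0 / 270 = 1.159 mg/L
t = ln(C₀ / C) / k = ln(1.159 / 0.847) / 0.02130
  = ln(1.368) / 0.02130 = 0.3133 / 0.02130 = 14.71 h

14.7 h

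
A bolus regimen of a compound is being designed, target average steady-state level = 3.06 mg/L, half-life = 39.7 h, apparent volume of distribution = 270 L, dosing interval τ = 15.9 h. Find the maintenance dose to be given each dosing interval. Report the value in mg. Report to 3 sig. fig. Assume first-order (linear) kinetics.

229 mg

k = ln2 / t½ = 0.693147 / 39.7 = 0.01746 h⁻¹
CL = k × Vd = 0.01746 × 270 = 4.714 L/h
At steady state, Dose/τ = Css × CL.
Dose = Css × CL × τ = 3.06 × 4.714 × 15.9 = 229.4 mg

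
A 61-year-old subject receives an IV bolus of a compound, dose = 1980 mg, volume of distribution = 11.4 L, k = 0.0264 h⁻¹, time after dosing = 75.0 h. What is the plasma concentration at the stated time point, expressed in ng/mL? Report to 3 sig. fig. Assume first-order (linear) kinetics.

24000 ng/mL

C₀ = Dose / Vd = 1980 / 11.4 = 173.7 mg/L
C = C₀ · e^(−k·t) = 173.7 × e^(−0.02640 × 75.0)
  = 173.7 × 0.1381 = 23.99 mg/L
Convert: 23.99 mg/L × 1000 = 23990 ng/mL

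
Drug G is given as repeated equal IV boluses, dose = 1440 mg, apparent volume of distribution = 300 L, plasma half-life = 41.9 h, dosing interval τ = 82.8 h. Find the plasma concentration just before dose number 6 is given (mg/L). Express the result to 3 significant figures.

C₀ per dose = Dose / Vd = 1440 / 300 = 4.800 mg/L
k = ln2 / t½ = 0.693147 / 41.9 = 0.01654 h⁻¹
Fraction remaining after one interval: r = e^(−kτ) = e^(−0.01654 × 82.8) = 0.2542
Before dose 6, 5 doses have been given (aged 1τ, 2τ, 3τ, 4τ, 5τ).
C_trough = C₀ × (r + r² + … + r^5) = C₀ × r(1−r^5)/(1−r)
        = 4.800 × 0.2542 × (1 − 0.001061) / (1 − 0.2542) = 1.634 mg/L

1.63 mg/L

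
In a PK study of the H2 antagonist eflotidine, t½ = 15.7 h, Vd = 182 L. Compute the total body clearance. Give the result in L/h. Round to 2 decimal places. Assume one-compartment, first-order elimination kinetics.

k = ln2 / t½ = 0.693147 / 15.7 = 0.04415 h⁻¹
CL = k × Vd = 0.04415 × 182 = 8.035 L/h

8.04 L/h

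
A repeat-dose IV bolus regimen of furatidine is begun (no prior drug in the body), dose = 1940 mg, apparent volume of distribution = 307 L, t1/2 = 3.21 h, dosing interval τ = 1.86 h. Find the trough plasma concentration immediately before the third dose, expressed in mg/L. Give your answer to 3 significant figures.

7.06 mg/L

C₀ per dose = Dose / Vd = 1940 / 307 = 6.319 mg/L
k = ln2 / t½ = 0.693147 / 3.21 = 0.2159 h⁻¹
Fraction remaining after one interval: r = e^(−kτ) = e^(−0.2159 × 1.86) = 0.6693
Before dose 3, 2 doses have been given (aged 1τ, 2τ).
C_trough = C₀ × (r + r²) = 6.319 × (0.6693 + 0.4480) = 7.060 mg/L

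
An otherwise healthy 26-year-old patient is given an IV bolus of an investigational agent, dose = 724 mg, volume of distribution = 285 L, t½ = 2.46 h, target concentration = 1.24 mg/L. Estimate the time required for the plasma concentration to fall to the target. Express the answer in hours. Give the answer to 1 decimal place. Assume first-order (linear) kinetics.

2.5 h

C₀ = Dose / Vd = 724.0 / 285 = 2.540 mg/L
k = ln2 / t½ = 0.693147 / 2.46 = 0.2818 h⁻¹
t = ln(C₀ / C) / k = ln(2.540 / 1.24) / 0.2818
  = ln(2.048) / 0.2818 = 0.7169 / 0.2818 = 2.544 h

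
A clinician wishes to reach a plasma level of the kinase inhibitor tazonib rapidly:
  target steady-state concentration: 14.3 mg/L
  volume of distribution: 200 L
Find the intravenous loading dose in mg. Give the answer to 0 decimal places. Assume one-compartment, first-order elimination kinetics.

2860 mg

LD = Css × Vd = 14.3 × 200 = 2860 mg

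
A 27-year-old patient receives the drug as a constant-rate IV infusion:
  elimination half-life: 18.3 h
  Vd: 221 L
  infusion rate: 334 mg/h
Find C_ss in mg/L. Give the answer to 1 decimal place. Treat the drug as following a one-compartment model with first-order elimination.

k = ln2 / t½ = 0.693147 / 18.3 = 0.03788 h⁻¹
CL = k × Vd = 0.03788 × 221 = 8.371 L/h
At steady state Css = R₀ / CL = 334 / 8.371 = 39.90 mg/L

39.9 mg/L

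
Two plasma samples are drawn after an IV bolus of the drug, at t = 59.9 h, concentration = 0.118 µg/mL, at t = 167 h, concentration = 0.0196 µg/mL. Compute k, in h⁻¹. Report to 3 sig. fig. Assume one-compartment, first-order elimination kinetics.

k = ln(C₁/C₂) / (t₂ − t₁) = ln(0.118/0.0196) / (167 − 59.9)
  = 1.795 / 107.1 = 0.01676 h⁻¹

0.0168 h⁻¹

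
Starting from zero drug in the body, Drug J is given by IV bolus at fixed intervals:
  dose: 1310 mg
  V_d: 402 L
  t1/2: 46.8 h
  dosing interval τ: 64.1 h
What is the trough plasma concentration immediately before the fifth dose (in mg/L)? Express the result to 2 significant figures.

2.0 mg/L

C₀ per dose = Dose / Vd = 1310 / 402 = 3.259 mg/L
k = ln2 / t½ = 0.693147 / 46.8 = 0.01481 h⁻¹
Fraction remaining after one interval: r = e^(−kτ) = e^(−0.01481 × 64.1) = 0.3870
Before dose 5, 4 doses have been given (aged 1τ, 2τ, 3τ, 4τ).
C_trough = C₀ × (r + r² + … + r^4) = C₀ × r(1−r^4)/(1−r)
        = 3.259 × 0.3870 × (1 − 0.02243) / (1 − 0.3870) = 2.011 mg/L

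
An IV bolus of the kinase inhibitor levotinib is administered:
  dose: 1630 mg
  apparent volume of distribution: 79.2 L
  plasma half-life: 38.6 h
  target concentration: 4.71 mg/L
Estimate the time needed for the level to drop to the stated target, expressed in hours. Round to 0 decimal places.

C₀ = Dose / Vd = 1630 / 79.2 = 20.58 mg/L
k = ln2 / t½ = 0.693147 / 38.6 = 0.01796 h⁻¹
t = ln(C₀ / C) / k = ln(20.58 / 4.71) / 0.01796
  = ln(4.369) / 0.01796 = 1.475 / 0.01796 = 82.13 h

82 h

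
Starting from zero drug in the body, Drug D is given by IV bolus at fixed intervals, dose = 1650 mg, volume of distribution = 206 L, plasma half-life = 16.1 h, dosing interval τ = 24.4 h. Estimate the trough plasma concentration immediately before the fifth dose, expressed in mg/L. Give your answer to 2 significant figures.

C₀ per dose = Dose / Vd = 1650 / 206 = 8.010 mg/L
k = ln2 / t½ = 0.693147 / 16.1 = 0.04305 h⁻¹
Fraction remaining after one interval: r = e^(−kτ) = e^(−0.04305 × 24.4) = 0.3498
Before dose 5, 4 doses have been given (aged 1τ, 2τ, 3τ, 4τ).
C_trough = C₀ × (r + r² + … + r^4) = C₀ × r(1−r^4)/(1−r)
        = 8.010 × 0.3498 × (1 − 0.01497) / (1 − 0.3498) = 4.245 mg/L

4.2 mg/L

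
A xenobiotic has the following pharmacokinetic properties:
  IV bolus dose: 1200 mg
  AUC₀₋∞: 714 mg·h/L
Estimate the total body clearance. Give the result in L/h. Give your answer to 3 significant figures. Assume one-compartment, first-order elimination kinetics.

1.68 L/h

CL = Dose / AUC = 1200 / 714 = 1.681 L/h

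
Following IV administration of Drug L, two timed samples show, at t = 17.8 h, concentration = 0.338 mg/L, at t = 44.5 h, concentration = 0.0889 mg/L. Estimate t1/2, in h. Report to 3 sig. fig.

13.9 h

k = ln(C₁/C₂) / (t₂ − t₁) = ln(0.338/0.0889) / (44.5 − 17.8)
  = 1.336 / 26.70 = 0.05004 h⁻¹
t½ = ln2 / k = 0.693147 / 0.05004 = 13.85 h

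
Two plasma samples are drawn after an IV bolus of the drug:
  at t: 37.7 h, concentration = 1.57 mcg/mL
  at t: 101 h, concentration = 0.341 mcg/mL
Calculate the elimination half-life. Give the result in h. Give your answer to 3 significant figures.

k = ln(C₁/C₂) / (t₂ − t₁) = ln(1.57/0.341) / (101 − 37.7)
  = 1.527 / 63.30 = 0.02412 h⁻¹
t½ = ln2 / k = 0.693147 / 0.02412 = 28.74 h

28.7 h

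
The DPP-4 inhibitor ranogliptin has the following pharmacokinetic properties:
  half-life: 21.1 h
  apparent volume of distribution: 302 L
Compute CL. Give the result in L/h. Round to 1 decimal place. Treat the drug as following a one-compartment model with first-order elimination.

9.9 L/h

k = ln2 / t½ = 0.693147 / 21.1 = 0.03285 h⁻¹
CL = k × Vd = 0.03285 × 302 = 9.921 L/h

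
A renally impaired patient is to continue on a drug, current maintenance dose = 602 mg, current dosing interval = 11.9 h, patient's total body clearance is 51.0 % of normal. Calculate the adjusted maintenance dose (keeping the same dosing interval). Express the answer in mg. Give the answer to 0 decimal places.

307 mg

To keep the same average steady-state level, dosing rate must scale with clearance.
CL ratio = 51.0 / 100 = 0.5100
New dose (same interval) = 602 × 0.5100 = 307.0 mg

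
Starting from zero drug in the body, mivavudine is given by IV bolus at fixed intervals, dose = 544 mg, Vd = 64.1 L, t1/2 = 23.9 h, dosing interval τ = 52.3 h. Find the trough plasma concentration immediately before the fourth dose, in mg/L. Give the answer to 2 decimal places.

2.36 mg/L

C₀ per dose = Dose / Vd = 544 / 64.1 = 8.487 mg/L
k = ln2 / t½ = 0.693147 / 23.9 = 0.02900 h⁻¹
Fraction remaining after one interval: r = e^(−kτ) = e^(−0.02900 × 52.3) = 0.2194
Before dose 4, 3 doses have been given (aged 1τ, 2τ, 3τ).
C_trough = C₀ × (r + r² + … + r^3) = C₀ × r(1−r^3)/(1−r)
        = 8.487 × 0.2194 × (1 − 0.01056) / (1 − 0.2194) = 2.360 mg/L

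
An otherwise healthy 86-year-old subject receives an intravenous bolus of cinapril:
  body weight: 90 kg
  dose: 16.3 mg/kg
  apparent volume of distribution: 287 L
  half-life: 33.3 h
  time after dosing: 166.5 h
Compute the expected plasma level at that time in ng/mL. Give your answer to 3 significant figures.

Total dose = 16.3 × 90 = 1467 mg
C₀ = Dose / Vd = 1467 / 287 = 5.111 mg/L
k = ln2 / t½ = 0.693147 / 33.3 = 0.02082 h⁻¹
t / t½ = 166.5 / 33.3 = 5 half-lives
C = C₀ × (1/2)^5 = 5.111 × 0.03125 = 0.1597 mg/L
Convert: 0.1597 mg/L × 1000 = 159.7 ng/mL

160 ng/mL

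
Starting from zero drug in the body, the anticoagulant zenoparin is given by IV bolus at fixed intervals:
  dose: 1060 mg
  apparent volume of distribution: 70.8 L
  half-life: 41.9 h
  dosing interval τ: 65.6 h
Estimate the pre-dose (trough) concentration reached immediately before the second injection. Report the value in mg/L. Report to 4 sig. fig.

5.058 mg/L

C₀ per dose = Dose / Vd = 1060 / 70.8 = 14.97 mg/L
k = ln2 / t½ = 0.693147 / 41.9 = 0.01654 h⁻¹
Fraction remaining after one interval: r = e^(−kτ) = e^(−0.01654 × 65.6) = 0.3379
Before dose 2, 1 dose has been given (aged 1τ).
C_trough = C₀ × r = 14.97 × 0.3379 = 5.058 mg/L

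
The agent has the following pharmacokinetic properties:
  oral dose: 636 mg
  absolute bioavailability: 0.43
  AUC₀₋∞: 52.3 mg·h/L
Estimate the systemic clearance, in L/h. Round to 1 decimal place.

5.2 L/h

CL = F·Dose / AUC = 0.43 × 636 / 52.3 = 5.229 L/h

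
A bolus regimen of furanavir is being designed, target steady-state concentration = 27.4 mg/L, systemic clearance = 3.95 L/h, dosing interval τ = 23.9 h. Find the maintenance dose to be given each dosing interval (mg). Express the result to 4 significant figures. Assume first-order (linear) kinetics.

At steady state, Dose/τ = Css × CL.
Dose = Css × CL × τ = 27.4 × 3.950 × 23.9 = 2587 mg

2587 mg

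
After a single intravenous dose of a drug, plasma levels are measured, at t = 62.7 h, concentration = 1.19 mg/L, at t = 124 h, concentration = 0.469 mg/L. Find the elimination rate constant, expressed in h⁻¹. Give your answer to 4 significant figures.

k = ln(C₁/C₂) / (t₂ − t₁) = ln(1.19/0.469) / (124 − 62.7)
  = 0.9311 / 61.30 = 0.01519 h⁻¹

0.01519 h⁻¹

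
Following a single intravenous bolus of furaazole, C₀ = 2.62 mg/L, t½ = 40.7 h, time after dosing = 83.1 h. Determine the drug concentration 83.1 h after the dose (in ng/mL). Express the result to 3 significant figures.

k = ln2 / t½ = 0.693147 / 40.7 = 0.01703 h⁻¹
C = C₀ · e^(−k·t) = 2.620 × e^(−0.01703 × 83.1)
  = 2.620 × 0.2429 = 0.6364 mg/L
Convert: 0.6364 mg/L × 1000 = 636.4 ng/mL

636 ng/mL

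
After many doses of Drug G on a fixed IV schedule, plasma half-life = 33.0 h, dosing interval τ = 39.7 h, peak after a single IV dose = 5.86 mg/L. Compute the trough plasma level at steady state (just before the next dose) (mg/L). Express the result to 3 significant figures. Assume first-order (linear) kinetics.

4.50 mg/L

k = ln2 / t½ = 0.693147 / 33.0 = 0.02100 h⁻¹
e^(−kτ) = e^(−0.02100 × 39.7) = 0.4344
Accumulation ratio R = 1 / (1 − e^(−kτ)) = 1 / (1 − 0.4344) = 1.768
Steady-state trough = C₀ × R × e^(−kτ) = 5.86 × 1.768 × 0.4344 = 4.501 mg/L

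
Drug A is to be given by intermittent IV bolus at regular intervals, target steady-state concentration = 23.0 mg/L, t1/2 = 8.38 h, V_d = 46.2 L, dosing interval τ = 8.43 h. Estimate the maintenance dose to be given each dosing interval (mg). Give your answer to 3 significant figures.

741 mg

k = ln2 / t½ = 0.693147 / 8.38 = 0.08271 h⁻¹
CL = k × Vd = 0.08271 × 46.2 = 3.821 L/h
At steady state, Dose/τ = Css × CL.
Dose = Css × CL × τ = 23.0 × 3.821 × 8.43 = 740.9 mg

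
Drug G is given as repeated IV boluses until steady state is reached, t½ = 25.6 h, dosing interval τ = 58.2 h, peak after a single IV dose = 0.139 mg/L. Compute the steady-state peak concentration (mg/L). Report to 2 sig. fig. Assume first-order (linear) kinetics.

0.18 mg/L

k = ln2 / t½ = 0.693147 / 25.6 = 0.02708 h⁻¹
e^(−kτ) = e^(−0.02708 × 58.2) = 0.2068
Accumulation ratio R = 1 / (1 − e^(−kτ)) = 1 / (1 − 0.2068) = 1.261
Steady-state peak = C₀ × R = 0.139 × 1.261 = 0.1753 mg/L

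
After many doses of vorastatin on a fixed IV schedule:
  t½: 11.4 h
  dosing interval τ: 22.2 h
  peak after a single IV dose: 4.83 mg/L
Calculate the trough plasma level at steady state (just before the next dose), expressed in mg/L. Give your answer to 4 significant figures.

1.691 mg/L

k = ln2 / t½ = 0.693147 / 11.4 = 0.06080 h⁻¹
e^(−kτ) = e^(−0.06080 × 22.2) = 0.2593
Accumulation ratio R = 1 / (1 − e^(−kτ)) = 1 / (1 − 0.2593) = 1.350
Steady-state trough = C₀ × R × e^(−kτ) = 4.83 × 1.350 × 0.2593 = 1.691 mg/L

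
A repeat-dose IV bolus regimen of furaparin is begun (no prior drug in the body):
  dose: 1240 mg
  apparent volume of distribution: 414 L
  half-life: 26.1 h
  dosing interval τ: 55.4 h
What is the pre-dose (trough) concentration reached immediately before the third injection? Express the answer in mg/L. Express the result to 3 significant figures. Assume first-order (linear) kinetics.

C₀ per dose = Dose / Vd = 1240 / 414 = 2.995 mg/L
k = ln2 / t½ = 0.693147 / 26.1 = 0.02656 h⁻¹
Fraction remaining after one interval: r = e^(−kτ) = e^(−0.02656 × 55.4) = 0.2296
Before dose 3, 2 doses have been given (aged 1τ, 2τ).
C_trough = C₀ × (r + r²) = 2.995 × (0.2296 + 0.05272) = 0.8455 mg/L

0.846 mg/L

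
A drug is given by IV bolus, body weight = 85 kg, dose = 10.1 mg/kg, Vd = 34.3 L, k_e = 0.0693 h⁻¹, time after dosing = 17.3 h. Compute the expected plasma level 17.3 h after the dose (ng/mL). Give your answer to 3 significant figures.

7550 ng/mL

Total dose = 10.1 × 85 = 858.5 mg
C₀ = Dose / Vd = 858.5 / 34.3 = 25.03 mg/L
C = C₀ · e^(−k·t) = 25.03 × e^(−0.06930 × 17.3)
  = 25.03 × 0.3015 = 7.547 mg/L
Convert: 7.547 mg/L × 1000 = 7547 ng/mL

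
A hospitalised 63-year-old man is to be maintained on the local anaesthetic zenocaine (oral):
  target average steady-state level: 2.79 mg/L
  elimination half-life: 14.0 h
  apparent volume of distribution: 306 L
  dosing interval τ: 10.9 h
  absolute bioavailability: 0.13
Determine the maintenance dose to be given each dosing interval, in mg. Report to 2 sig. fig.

k = ln2 / t½ = 0.693147 / 14.0 = 0.04951 h⁻¹
CL = k × Vd = 0.04951 × 306 = 15.15 L/h
At steady state, F × (Dose/τ) = Css × CL.
Dose = Css × CL × τ / F = 2.79 × 15.15 × 10.9 / 0.13 = 3544 mg

3500 mg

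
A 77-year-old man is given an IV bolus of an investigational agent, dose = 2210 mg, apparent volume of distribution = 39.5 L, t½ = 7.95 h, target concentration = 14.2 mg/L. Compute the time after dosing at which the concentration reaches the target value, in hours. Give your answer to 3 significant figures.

C₀ = Dose / Vd = 2210 / 39.5 = 55.95 mg/L
k = ln2 / t½ = 0.693147 / 7.95 = 0.08719 h⁻¹
t = ln(C₀ / C) / k = ln(55.95 / 14.2) / 0.08719
  = ln(3.940) / 0.08719 = 1.371 / 0.08719 = 15.72 h

15.7 h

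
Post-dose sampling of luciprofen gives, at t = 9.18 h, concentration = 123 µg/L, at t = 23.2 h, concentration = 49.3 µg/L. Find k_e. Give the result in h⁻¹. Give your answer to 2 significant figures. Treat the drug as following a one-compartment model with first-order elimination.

0.065 h⁻¹

k = ln(C₁/C₂) / (t₂ − t₁) = ln(123/49.3) / (23.2 − 9.18)
  = 0.9143 / 14.02 = 0.06521 h⁻¹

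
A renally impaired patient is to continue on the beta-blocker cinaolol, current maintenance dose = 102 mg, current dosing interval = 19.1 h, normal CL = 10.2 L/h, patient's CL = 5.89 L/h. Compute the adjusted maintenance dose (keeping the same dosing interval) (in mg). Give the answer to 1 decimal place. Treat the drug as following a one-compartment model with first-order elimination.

To keep the same average steady-state level, dosing rate must scale with clearance.
CL ratio = 5.89 / 10.2 = 0.5775
New dose (same interval) = 102 × 0.5775 = 58.91 mg

58.9 mg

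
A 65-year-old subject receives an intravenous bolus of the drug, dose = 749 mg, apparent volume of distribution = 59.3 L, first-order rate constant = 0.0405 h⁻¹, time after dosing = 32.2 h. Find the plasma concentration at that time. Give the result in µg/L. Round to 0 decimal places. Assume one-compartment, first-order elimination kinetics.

C₀ = Dose / Vd = 749.0 / 59.3 = 12.63 mg/L
C = C₀ · e^(−k·t) = 12.63 × e^(−0.04050 × 32.2)
  = 12.63 × 0.2714 = 3.428 mg/L
Convert: 3.428 mg/L × 1000 = 3428 µg/L

3428 µg/L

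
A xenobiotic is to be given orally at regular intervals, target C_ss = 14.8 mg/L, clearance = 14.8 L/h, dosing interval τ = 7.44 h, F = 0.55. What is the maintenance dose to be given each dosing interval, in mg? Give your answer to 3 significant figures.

2960 mg

At steady state, F × (Dose/τ) = Css × CL.
Dose = Css × CL × τ / F = 14.8 × 14.80 × 7.44 / 0.55 = 2963 mg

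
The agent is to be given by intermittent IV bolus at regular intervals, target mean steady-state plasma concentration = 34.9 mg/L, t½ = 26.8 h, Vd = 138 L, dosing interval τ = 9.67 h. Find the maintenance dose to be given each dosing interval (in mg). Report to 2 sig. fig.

k = ln2 / t½ = 0.693147 / 26.8 = 0.02586 h⁻¹
CL = k × Vd = 0.02586 × 138 = 3.569 L/h
At steady state, Dose/τ = Css × CL.
Dose = Css × CL × τ = 34.9 × 3.569 × 9.67 = 1204 mg

1200 mg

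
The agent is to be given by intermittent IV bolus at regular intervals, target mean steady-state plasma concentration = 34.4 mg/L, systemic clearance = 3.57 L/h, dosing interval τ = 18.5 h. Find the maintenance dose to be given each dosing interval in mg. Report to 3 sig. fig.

2270 mg

At steady state, Dose/τ = Css × CL.
Dose = Css × CL × τ = 34.4 × 3.570 × 18.5 = 2272 mg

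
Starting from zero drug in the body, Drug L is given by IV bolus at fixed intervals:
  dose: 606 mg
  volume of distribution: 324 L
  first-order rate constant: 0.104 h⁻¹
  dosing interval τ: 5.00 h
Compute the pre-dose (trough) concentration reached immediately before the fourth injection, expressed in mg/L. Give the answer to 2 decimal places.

C₀ per dose = Dose / Vd = 606 / 324 = 1.870 mg/L
Fraction remaining after one interval: r = e^(−kτ) = e^(−0.1040 × 5.00) = 0.5945
Before dose 4, 3 doses have been given (aged 1τ, 2τ, 3τ).
C_trough = C₀ × (r + r² + … + r^3) = C₀ × r(1−r^3)/(1−r)
        = 1.870 × 0.5945 × (1 − 0.2101) / (1 − 0.5945) = 2.166 mg/L

2.17 mg/L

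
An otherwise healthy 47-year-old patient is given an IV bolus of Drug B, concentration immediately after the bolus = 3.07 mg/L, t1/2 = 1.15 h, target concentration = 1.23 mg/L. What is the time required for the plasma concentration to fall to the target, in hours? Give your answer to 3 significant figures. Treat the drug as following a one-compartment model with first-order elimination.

1.52 h

k = ln2 / t½ = 0.693147 / 1.15 = 0.6027 h⁻¹
t = ln(C₀ / C) / k = ln(3.070 / 1.23) / 0.6027
  = ln(2.496) / 0.6027 = 0.9147 / 0.6027 = 1.518 h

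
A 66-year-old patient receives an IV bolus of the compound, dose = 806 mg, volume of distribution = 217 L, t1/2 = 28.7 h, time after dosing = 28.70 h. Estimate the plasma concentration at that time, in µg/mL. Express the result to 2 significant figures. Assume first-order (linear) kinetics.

C₀ = Dose / Vd = 806.0 / 217 = 3.714 mg/L
k = ln2 / t½ = 0.693147 / 28.7 = 0.02415 h⁻¹
t / t½ = 28.70 / 28.7 = 1 half-lives
C = C₀ × (1/2)^1 = 3.714 × 0.5000 = 1.857 mg/L
(1.857 mg/L = 1.857 µg/mL)

1.9 µg/mL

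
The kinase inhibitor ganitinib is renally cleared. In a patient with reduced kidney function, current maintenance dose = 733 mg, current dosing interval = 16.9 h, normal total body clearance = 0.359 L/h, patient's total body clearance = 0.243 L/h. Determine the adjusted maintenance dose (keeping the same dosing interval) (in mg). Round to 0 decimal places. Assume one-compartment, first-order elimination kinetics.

496 mg

To keep the same average steady-state level, dosing rate must scale with clearance.
CL ratio = 0.243 / 0.359 = 0.6769
New dose (same interval) = 733 × 0.6769 = 496.2 mg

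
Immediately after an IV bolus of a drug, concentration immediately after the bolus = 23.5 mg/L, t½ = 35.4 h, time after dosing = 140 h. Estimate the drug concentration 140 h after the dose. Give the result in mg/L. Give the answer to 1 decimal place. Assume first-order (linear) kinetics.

k = ln2 / t½ = 0.693147 / 35.4 = 0.01958 h⁻¹
C = C₀ · e^(−k·t) = 23.50 × e^(−0.01958 × 140)
  = 23.50 × 0.06449 = 1.516 mg/L

1.5 mg/L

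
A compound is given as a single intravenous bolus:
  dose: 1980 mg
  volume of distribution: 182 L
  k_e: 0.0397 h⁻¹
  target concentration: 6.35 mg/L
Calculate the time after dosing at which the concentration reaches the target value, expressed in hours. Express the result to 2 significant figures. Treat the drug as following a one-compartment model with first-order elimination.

14 h

C₀ = Dose / Vd = 1980 / 182 = 10.88 mg/L
t = ln(C₀ / C) / k = ln(10.88 / 6.35) / 0.03970
  = ln(1.713) / 0.03970 = 0.5382 / 0.03970 = 13.56 h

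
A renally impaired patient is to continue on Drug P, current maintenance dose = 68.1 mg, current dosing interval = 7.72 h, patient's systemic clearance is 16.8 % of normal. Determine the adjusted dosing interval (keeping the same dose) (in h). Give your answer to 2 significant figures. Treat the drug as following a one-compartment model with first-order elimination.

46 h

To keep the same average steady-state level, dosing rate must scale with clearance.
CL ratio = 16.8 / 100 = 0.1680
New interval (same dose) = 7.72 / 0.1680 = 45.95 h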